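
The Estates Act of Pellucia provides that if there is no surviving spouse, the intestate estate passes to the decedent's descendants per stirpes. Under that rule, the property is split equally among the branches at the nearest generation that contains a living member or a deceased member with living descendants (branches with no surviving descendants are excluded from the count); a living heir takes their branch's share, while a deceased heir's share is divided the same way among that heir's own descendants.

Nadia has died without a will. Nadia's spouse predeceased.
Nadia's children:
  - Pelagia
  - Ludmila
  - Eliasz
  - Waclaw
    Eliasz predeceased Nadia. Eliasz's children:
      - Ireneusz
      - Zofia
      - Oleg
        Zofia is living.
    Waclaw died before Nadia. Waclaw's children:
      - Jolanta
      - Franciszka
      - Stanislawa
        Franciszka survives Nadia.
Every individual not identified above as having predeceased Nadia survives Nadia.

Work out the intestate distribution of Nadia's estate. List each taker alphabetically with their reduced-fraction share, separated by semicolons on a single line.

There is no surviving spouse, so the entire estate passes to Nadia's descendants per stirpes.
The estate is divided into 4 equal shares of 1/4 among Pelagia, Ludmila, Eliasz, Waclaw.
Pelagia is living and takes 1/4.
Ludmila is living and takes 1/4.
Eliasz predeceased; the 1/4 allotted to Eliasz's branch passes to Eliasz's issue by representation.
The 1/4 is divided into 3 equal shares of 1/12 among Ireneusz, Zofia, Oleg.
Ireneusz is living and takes 1/12.
Zofia is living and takes 1/12.
Oleg is living and takes 1/12.
Waclaw predeceased; the 1/4 allotted to Waclaw's branch passes to Waclaw's issue by representation.
The 1/4 is divided into 3 equal shares of 1/12 among Jolanta, Franciszka, Stanislawa.
Jolanta is living and takes 1/12.
Franciszka is living and takes 1/12.
Stanislawa is living and takes 1/12.

Franciszka 1/12; Ireneusz 1/12; Jolanta 1/12; Ludmila 1/4; Oleg 1/12; Pelagia 1/4; Stanislawa 1/12; Zofia 1/12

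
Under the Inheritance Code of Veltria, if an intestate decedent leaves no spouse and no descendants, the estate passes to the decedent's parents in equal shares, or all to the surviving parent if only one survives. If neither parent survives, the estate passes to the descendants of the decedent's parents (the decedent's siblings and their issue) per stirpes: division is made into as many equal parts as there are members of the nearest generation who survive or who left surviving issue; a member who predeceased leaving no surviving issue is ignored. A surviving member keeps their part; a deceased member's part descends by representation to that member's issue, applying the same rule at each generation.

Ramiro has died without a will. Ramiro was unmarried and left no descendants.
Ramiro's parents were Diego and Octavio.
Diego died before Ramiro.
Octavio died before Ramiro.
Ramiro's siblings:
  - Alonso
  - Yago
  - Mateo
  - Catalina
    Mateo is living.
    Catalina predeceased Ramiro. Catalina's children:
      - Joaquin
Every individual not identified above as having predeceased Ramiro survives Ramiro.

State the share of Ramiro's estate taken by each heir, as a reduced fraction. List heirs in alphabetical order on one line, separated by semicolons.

Alonso 1/4; Joaquin 1/4; Mateo 1/4; Yago 1/4

Neither parent survives and there are no descendants, so the estate passes to Ramiro's siblings and their issue per stirpes.
The estate is divided into 4 equal shares of 1/4 among Alonso, Yago, Mateo, Catalina.
Alonso is living and takes 1/4.
Yago is living and takes 1/4.
Mateo is living and takes 1/4.
Catalina predeceased; the 1/4 allotted to Catalina's branch passes to Catalina's issue by representation.
Joaquin is the sole taker at this level and receives the full 1/4.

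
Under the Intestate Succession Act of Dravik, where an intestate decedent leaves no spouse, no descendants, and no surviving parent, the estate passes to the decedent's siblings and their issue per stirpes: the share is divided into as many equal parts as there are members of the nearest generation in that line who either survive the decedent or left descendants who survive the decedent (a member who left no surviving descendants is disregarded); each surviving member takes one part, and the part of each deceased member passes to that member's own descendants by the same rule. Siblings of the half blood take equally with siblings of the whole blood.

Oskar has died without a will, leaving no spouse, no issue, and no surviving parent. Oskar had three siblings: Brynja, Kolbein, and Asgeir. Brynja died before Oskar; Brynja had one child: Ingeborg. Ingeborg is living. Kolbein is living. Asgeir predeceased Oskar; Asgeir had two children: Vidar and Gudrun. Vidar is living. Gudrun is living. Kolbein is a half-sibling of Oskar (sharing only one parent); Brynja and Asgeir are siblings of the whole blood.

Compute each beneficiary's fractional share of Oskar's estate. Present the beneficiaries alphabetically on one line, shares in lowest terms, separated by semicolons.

Gudrun 1/6; Ingeborg 1/3; Kolbein 1/3; Vidar 1/6

No spouse, descendants, or parent survives, so the estate passes to Oskar's siblings per stirpes.
Half-blood and whole-blood siblings take equally under the stated rule.
The estate is divided into 3 equal shares of 1/3 among Brynja, Kolbein, Asgeir.
Brynja predeceased; the 1/3 allotted to Brynja's branch passes to Brynja's issue by representation.
Ingeborg is the sole taker at this level and receives the full 1/3.
Kolbein is living and takes 1/3.
Asgeir predeceased; the 1/3 allotted to Asgeir's branch passes to Asgeir's issue by representation.
The 1/3 is divided into 2 equal shares of 1/6 among Vidar, Gudrun.
Vidar is living and takes 1/6.
Gudrun is living and takes 1/6.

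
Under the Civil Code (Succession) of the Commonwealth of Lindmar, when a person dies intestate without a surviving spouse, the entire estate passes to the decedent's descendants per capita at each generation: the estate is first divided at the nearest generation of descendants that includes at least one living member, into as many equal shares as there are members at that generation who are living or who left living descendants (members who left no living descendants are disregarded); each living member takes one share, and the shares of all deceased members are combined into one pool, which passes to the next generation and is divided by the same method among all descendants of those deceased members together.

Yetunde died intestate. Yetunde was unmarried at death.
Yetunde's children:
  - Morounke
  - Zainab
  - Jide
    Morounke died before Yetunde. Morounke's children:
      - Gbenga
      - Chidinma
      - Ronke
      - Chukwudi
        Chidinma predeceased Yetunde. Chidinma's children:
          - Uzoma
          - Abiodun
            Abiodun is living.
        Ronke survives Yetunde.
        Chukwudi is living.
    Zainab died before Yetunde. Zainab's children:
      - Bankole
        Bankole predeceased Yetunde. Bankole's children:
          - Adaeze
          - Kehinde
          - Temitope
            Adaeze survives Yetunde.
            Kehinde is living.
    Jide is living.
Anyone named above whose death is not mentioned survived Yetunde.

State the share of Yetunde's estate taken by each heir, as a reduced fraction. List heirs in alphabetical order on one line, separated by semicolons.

Abiodun 4/75; Adaeze 4/75; Chukwudi 2/15; Gbenga 2/15; Jide 1/3; Kehinde 4/75; Ronke 2/15; Temitope 4/75; Uzoma 4/75

There is no surviving spouse, so the entire estate passes to Yetunde's descendants per capita at each generation.
At generation 1 (Morounke, Zainab, Jide) there are 3 shares of (1)/3 = 1/3 each.
Living: Jide — each takes 1/3.
Deceased: Morounke and Zainab. Their combined 2/3 is pooled and carried to generation 2.
At generation 2 (Gbenga, Chidinma, Ronke, Chukwudi, Bankole) there are 5 shares of (2/3)/5 = 2/15 each.
Living: Gbenga, Ronke, and Chukwudi — each takes 2/15.
Deceased: Chidinma and Bankole. Their combined 4/15 is pooled and carried to generation 3.
At generation 3 (Uzoma, Abiodun, Adaeze, Kehinde, Temitope) there are 5 shares of (4/15)/5 = 4/75 each.
Living: Uzoma, Abiodun, Adaeze, Kehinde, and Temitope — each takes 4/75.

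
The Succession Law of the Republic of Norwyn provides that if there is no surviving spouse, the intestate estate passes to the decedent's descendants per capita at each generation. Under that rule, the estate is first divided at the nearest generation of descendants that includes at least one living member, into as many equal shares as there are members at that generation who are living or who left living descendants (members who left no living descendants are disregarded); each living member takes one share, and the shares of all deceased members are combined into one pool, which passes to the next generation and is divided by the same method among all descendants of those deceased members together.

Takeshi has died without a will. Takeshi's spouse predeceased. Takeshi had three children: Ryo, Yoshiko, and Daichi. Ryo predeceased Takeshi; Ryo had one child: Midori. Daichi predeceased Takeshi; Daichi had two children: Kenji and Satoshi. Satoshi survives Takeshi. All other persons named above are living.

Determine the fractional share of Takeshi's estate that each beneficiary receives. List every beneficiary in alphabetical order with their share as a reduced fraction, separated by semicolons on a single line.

There is no surviving spouse, so the entire estate passes to Takeshi's descendants per capita at each generation.
At generation 1 (Ryo, Yoshiko, Daichi) there are 3 shares of (1)/3 = 1/3 each.
Living: Yoshiko — each takes 1/3.
Deceased: Ryo and Daichi. Their combined 2/3 is pooled and carried to generation 2.
At generation 2 (Midori, Kenji, Satoshi) there are 3 shares of (2/3)/3 = 2/9 each.
Living: Midori, Kenji, and Satoshi — each takes 2/9.

Kenji 2/9; Midori 2/9; Satoshi 2/9; Yoshiko 1/3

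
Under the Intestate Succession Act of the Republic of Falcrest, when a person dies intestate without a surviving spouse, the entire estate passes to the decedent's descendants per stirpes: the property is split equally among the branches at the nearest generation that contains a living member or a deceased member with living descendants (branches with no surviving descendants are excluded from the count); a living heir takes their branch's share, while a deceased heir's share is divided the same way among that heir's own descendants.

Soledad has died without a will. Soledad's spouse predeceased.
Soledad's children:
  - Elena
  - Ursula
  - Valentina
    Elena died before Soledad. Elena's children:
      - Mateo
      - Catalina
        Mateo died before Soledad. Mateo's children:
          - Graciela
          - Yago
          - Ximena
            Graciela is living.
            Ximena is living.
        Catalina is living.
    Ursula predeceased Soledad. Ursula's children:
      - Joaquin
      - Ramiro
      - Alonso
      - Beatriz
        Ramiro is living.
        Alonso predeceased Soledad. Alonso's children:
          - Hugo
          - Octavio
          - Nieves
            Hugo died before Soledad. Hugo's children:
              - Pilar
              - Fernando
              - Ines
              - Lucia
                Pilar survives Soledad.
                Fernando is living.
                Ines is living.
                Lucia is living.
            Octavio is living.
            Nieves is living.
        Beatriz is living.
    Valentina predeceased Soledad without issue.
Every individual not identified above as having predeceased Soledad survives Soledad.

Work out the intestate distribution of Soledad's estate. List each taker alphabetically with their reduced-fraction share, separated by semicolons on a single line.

Beatriz 1/8; Catalina 1/4; Fernando 1/96; Graciela 1/12; Ines 1/96; Joaquin 1/8; Lucia 1/96; Nieves 1/24; Octavio 1/24; Pilar 1/96; Ramiro 1/8; Ximena 1/12; Yago 1/12

There is no surviving spouse, so the entire estate passes to Soledad's descendants per stirpes.
Valentina left no surviving issue, so that branch lapses and is disregarded.
The estate is divided into 2 equal shares of 1/2 among Elena, Ursula.
Elena predeceased; the 1/2 allotted to Elena's branch passes to Elena's issue by representation.
The 1/2 is divided into 2 equal shares of 1/4 among Mateo, Catalina.
Mateo predeceased; the 1/4 allotted to Mateo's branch passes to Mateo's issue by representation.
The 1/4 is divided into 3 equal shares of 1/12 among Graciela, Yago, Ximena.
Graciela is living and takes 1/12.
Yago is living and takes 1/12.
Ximena is living and takes 1/12.
Catalina is living and takes 1/4.
Ursula predeceased; the 1/2 allotted to Ursula's branch passes to Ursula's issue by representation.
The 1/2 is divided into 4 equal shares of 1/8 among Joaquin, Ramiro, Alonso, Beatriz.
Joaquin is living and takes 1/8.
Ramiro is living and takes 1/8.
Alonso predeceased; the 1/8 allotted to Alonso's branch passes to Alonso's issue by representation.
The 1/8 is divided into 3 equal shares of 1/24 among Hugo, Octavio, Nieves.
Hugo predeceased; the 1/24 allotted to Hugo's branch passes to Hugo's issue by representation.
The 1/24 is divided into 4 equal shares of 1/96 among Pilar, Fernando, Ines, Lucia.
Pilar is living and takes 1/96.
Fernando is living and takes 1/96.
Ines is living and takes 1/96.
Lucia is living and takes 1/96.
Octavio is living and takes 1/24.
Nieves is living and takes 1/24.
Beatriz is living and takes 1/8.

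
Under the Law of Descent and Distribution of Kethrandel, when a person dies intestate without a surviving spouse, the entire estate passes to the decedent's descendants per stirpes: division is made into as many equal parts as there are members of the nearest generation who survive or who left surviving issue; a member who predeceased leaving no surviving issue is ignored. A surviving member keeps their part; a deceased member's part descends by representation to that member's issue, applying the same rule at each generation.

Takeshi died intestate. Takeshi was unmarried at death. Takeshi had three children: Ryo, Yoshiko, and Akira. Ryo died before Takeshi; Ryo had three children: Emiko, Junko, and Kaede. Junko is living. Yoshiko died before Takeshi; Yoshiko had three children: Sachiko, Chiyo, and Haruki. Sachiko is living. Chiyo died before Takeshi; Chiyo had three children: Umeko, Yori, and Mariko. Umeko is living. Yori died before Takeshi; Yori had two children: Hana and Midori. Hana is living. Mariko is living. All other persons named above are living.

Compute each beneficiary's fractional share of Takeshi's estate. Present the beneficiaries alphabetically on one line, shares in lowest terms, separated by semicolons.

There is no surviving spouse, so the entire estate passes to Takeshi's descendants per stirpes.
The estate is divided into 3 equal shares of 1/3 among Ryo, Yoshiko, Akira.
Ryo predeceased; the 1/3 allotted to Ryo's branch passes to Ryo's issue by representation.
The 1/3 is divided into 3 equal shares of 1/9 among Emiko, Junko, Kaede.
Emiko is living and takes 1/9.
Junko is living and takes 1/9.
Kaede is living and takes 1/9.
Yoshiko predeceased; the 1/3 allotted to Yoshiko's branch passes to Yoshiko's issue by representation.
The 1/3 is divided into 3 equal shares of 1/9 among Sachiko, Chiyo, Haruki.
Sachiko is living and takes 1/9.
Chiyo predeceased; the 1/9 allotted to Chiyo's branch passes to Chiyo's issue by representation.
The 1/9 is divided into 3 equal shares of 1/27 among Umeko, Yori, Mariko.
Umeko is living and takes 1/27.
Yori predeceased; the 1/27 allotted to Yori's branch passes to Yori's issue by representation.
The 1/27 is divided into 2 equal shares of 1/54 among Hana, Midori.
Hana is living and takes 1/54.
Midori is living and takes 1/54.
Mariko is living and takes 1/27.
Haruki is living and takes 1/9.
Akira is living and takes 1/3.

Akira 1/3; Emiko 1/9; Hana 1/54; Haruki 1/9; Junko 1/9; Kaede 1/9; Mariko 1/27; Midori 1/54; Sachiko 1/9; Umeko 1/27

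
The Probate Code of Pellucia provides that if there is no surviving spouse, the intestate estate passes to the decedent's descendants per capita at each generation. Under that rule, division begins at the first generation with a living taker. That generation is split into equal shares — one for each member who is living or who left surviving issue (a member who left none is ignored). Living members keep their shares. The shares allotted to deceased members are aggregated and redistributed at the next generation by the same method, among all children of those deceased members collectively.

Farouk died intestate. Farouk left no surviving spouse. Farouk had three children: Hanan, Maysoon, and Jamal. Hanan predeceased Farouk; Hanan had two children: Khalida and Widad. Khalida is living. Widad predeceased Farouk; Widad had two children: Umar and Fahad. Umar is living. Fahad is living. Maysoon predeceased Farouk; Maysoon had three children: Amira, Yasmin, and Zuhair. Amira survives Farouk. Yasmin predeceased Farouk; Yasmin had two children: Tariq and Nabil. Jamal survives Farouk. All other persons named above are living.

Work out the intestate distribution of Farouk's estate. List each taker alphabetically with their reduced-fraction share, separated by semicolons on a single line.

There is no surviving spouse, so the entire estate passes to Farouk's descendants per capita at each generation.
At generation 1 (Hanan, Maysoon, Jamal) there are 3 shares of (1)/3 = 1/3 each.
Living: Jamal — each takes 1/3.
Deceased: Hanan and Maysoon. Their combined 2/3 is pooled and carried to generation 2.
At generation 2 (Khalida, Widad, Amira, Yasmin, Zuhair) there are 5 shares of (2/3)/5 = 2/15 each.
Living: Khalida, Amira, and Zuhair — each takes 2/15.
Deceased: Widad and Yasmin. Their combined 4/15 is pooled and carried to generation 3.
At generation 3 (Umar, Fahad, Tariq, Nabil) there are 4 shares of (4/15)/4 = 1/15 each.
Living: Umar, Fahad, Tariq, and Nabil — each takes 1/15.

Amira 2/15; Fahad 1/15; Jamal 1/3; Khalida 2/15; Nabil 1/15; Tariq 1/15; Umar 1/15; Zuhair 2/15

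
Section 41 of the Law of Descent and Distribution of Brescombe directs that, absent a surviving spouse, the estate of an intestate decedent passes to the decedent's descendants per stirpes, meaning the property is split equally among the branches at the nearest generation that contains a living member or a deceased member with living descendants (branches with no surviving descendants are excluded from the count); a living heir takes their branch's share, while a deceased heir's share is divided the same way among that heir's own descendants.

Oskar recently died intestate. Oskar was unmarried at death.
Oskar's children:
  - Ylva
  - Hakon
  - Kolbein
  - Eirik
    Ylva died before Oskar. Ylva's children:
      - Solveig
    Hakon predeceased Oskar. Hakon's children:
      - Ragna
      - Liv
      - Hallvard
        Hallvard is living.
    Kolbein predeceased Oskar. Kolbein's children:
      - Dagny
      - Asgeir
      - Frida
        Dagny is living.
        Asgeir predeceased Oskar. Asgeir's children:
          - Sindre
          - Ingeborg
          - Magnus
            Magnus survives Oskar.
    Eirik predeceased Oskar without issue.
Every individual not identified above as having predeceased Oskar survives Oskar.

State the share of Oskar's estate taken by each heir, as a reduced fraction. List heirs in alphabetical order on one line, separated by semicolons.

There is no surviving spouse, so the entire estate passes to Oskar's descendants per stirpes.
Eirik left no surviving issue, so that branch lapses and is disregarded.
The estate is divided into 3 equal shares of 1/3 among Ylva, Hakon, Kolbein.
Ylva predeceased; the 1/3 allotted to Ylva's branch passes to Ylva's issue by representation.
Solveig is the sole taker at this level and receives the full 1/3.
Hakon predeceased; the 1/3 allotted to Hakon's branch passes to Hakon's issue by representation.
The 1/3 is divided into 3 equal shares of 1/9 among Ragna, Liv, Hallvard.
Ragna is living and takes 1/9.
Liv is living and takes 1/9.
Hallvard is living and takes 1/9.
Kolbein predeceased; the 1/3 allotted to Kolbein's branch passes to Kolbein's issue by representation.
The 1/3 is divided into 3 equal shares of 1/9 among Dagny, Asgeir, Frida.
Dagny is living and takes 1/9.
Asgeir predeceased; the 1/9 allotted to Asgeir's branch passes to Asgeir's issue by representation.
The 1/9 is divided into 3 equal shares of 1/27 among Sindre, Ingeborg, Magnus.
Sindre is living and takes 1/27.
Ingeborg is living and takes 1/27.
Magnus is living and takes 1/27.
Frida is living and takes 1/9.

Dagny 1/9; Frida 1/9; Hallvard 1/9; Ingeborg 1/27; Liv 1/9; Magnus 1/27; Ragna 1/9; Sindre 1/27; Solveig 1/3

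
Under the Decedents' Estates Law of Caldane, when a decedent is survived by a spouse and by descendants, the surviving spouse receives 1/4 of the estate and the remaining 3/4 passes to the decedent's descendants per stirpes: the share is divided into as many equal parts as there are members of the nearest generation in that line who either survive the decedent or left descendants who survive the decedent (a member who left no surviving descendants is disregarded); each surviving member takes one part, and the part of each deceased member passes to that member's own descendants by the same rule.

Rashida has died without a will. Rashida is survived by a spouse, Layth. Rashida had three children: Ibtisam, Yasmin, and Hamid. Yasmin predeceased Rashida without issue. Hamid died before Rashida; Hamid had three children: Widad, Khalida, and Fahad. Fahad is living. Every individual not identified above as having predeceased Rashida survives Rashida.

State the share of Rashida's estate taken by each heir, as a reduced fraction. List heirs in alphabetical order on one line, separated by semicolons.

Fahad 1/8; Ibtisam 3/8; Khalida 1/8; Layth 1/4; Widad 1/8

Layth, as surviving spouse, takes 1/4.
The remaining 3/4 passes to Rashida's descendants per stirpes.
Yasmin left no surviving issue, so that branch lapses and is disregarded.
The 3/4 is divided into 2 equal shares of 3/8 among Ibtisam, Hamid.
Ibtisam is living and takes 3/8.
Hamid predeceased; the 3/8 allotted to Hamid's branch passes to Hamid's issue by representation.
The 3/8 is divided into 3 equal shares of 1/8 among Widad, Khalida, Fahad.
Widad is living and takes 1/8.
Khalida is living and takes 1/8.
Fahad is living and takes 1/8.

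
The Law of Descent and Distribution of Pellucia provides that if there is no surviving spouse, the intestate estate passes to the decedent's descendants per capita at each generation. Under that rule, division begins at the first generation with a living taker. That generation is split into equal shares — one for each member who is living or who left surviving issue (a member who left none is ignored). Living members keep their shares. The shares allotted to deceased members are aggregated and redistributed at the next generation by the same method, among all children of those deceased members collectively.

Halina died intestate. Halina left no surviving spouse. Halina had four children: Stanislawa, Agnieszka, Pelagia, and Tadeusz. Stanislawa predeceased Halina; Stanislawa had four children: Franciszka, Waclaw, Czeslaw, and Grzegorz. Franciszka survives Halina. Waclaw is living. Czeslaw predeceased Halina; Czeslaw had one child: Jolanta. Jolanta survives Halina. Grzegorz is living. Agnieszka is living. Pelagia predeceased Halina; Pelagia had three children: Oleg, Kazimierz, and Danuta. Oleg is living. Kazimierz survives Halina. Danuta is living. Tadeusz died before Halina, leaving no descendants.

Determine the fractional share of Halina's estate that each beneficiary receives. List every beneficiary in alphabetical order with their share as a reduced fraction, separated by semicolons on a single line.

There is no surviving spouse, so the entire estate passes to Halina's descendants per capita at each generation.
At generation 1 (Stanislawa, Agnieszka, Pelagia) there are 3 shares of (1)/3 = 1/3 each.
Living: Agnieszka — each takes 1/3.
Deceased: Stanislawa and Pelagia. Their combined 2/3 is pooled and carried to generation 2.
At generation 2 (Franciszka, Waclaw, Czeslaw, Grzegorz, Oleg, Kazimierz, Danuta) there are 7 shares of (2/3)/7 = 2/21 each.
Living: Franciszka, Waclaw, Grzegorz, Oleg, Kazimierz, and Danuta — each takes 2/21.
Deceased: Czeslaw. That 2/21 share is carried to generation 3.
At generation 3 (Jolanta) there are 1 shares of (2/21)/1 = 2/21 each.
Living: Jolanta — each takes 2/21.

Agnieszka 1/3; Danuta 2/21; Franciszka 2/21; Grzegorz 2/21; Jolanta 2/21; Kazimierz 2/21; Oleg 2/21; Waclaw 2/21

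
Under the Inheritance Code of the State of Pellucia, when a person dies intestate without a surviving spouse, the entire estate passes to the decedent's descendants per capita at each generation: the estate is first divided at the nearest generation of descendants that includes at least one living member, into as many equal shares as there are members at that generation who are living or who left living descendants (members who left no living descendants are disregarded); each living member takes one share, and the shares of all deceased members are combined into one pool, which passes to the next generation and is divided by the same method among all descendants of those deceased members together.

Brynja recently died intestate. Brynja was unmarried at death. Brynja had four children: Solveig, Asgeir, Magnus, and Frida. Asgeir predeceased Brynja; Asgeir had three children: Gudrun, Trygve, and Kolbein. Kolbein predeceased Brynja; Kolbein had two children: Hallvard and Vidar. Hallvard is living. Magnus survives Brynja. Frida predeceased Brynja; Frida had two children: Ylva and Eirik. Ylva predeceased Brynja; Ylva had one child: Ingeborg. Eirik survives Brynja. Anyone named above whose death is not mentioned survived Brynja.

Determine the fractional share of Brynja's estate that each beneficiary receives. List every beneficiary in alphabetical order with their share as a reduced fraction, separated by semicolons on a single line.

There is no surviving spouse, so the entire estate passes to Brynja's descendants per capita at each generation.
At generation 1 (Solveig, Asgeir, Magnus, Frida) there are 4 shares of (1)/4 = 1/4 each.
Living: Solveig and Magnus — each takes 1/4.
Deceased: Asgeir and Frida. Their combined 1/2 is pooled and carried to generation 2.
At generation 2 (Gudrun, Trygve, Kolbein, Ylva, Eirik) there are 5 shares of (1/2)/5 = 1/10 each.
Living: Gudrun, Trygve, and Eirik — each takes 1/10.
Deceased: Kolbein and Ylva. Their combined 1/5 is pooled and carried to generation 3.
At generation 3 (Hallvard, Vidar, Ingeborg) there are 3 shares of (1/5)/3 = 1/15 each.
Living: Hallvard, Vidar, and Ingeborg — each takes 1/15.

Eirik 1/10; Gudrun 1/10; Hallvard 1/15; Ingeborg 1/15; Magnus 1/4; Solveig 1/4; Trygve 1/10; Vidar 1/15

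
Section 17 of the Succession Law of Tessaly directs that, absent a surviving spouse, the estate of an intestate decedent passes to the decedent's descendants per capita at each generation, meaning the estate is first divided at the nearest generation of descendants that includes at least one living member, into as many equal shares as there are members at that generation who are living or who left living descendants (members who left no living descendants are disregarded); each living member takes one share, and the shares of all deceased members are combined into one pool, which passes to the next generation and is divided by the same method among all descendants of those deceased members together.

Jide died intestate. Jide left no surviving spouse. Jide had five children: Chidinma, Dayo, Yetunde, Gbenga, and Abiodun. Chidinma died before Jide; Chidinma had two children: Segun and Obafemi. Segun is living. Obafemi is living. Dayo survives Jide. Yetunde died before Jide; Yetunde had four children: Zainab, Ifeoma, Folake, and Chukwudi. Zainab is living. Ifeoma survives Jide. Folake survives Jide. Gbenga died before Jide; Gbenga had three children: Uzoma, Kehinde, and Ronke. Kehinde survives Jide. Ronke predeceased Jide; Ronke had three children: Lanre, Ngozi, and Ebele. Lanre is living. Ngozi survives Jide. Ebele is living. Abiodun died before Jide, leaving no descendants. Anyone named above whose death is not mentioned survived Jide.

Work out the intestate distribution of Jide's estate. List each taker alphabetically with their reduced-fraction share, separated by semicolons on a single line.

There is no surviving spouse, so the entire estate passes to Jide's descendants per capita at each generation.
At generation 1 (Chidinma, Dayo, Yetunde, Gbenga) there are 4 shares of (1)/4 = 1/4 each.
Living: Dayo — each takes 1/4.
Deceased: Chidinma, Yetunde, and Gbenga. Their combined 3/4 is pooled and carried to generation 2.
At generation 2 (Segun, Obafemi, Zainab, Ifeoma, Folake, Chukwudi, Uzoma, Kehinde, Ronke) there are 9 shares of (3/4)/9 = 1/12 each.
Living: Segun, Obafemi, Zainab, Ifeoma, Folake, Chukwudi, Uzoma, and Kehinde — each takes 1/12.
Deceased: Ronke. That 1/12 share is carried to generation 3.
At generation 3 (Lanre, Ngozi, Ebele) there are 3 shares of (1/12)/3 = 1/36 each.
Living: Lanre, Ngozi, and Ebele — each takes 1/36.

Chukwudi 1/12; Dayo 1/4; Ebele 1/36; Folake 1/12; Ifeoma 1/12; Kehinde 1/12; Lanre 1/36; Ngozi 1/36; Obafemi 1/12; Segun 1/12; Uzoma 1/12; Zainab 1/12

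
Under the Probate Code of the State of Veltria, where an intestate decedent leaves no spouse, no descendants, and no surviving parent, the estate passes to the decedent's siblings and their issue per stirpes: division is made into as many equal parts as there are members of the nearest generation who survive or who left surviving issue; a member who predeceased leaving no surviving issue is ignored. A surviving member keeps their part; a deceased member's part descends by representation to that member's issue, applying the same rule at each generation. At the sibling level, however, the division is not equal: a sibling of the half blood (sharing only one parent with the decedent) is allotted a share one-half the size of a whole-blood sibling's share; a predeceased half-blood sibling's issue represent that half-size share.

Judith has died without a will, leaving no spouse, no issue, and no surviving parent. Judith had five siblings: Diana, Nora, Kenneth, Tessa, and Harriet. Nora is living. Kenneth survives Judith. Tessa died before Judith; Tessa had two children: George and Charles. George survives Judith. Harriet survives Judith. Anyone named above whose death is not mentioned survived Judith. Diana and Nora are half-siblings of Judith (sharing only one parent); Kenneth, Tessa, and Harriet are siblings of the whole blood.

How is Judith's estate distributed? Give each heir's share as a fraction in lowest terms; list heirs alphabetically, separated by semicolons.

Charles 1/8; Diana 1/8; George 1/8; Harriet 1/4; Kenneth 1/4; Nora 1/8

No spouse, descendants, or parent survives, so the estate passes to Judith's siblings per stirpes.
Half-blood siblings count for one-half the weight of whole-blood siblings at the initial division.
Dividing 1 in proportion to weights (total weight 4): Diana (weight 1/2) → 1/8; Nora (weight 1/2) → 1/8; Kenneth (weight 1) → 1/4; Tessa (weight 1) → 1/4; Harriet (weight 1) → 1/4.
Diana is living and takes 1/8.
Nora is living and takes 1/8.
Kenneth is living and takes 1/4.
Tessa predeceased; the 1/4 allotted to Tessa's branch passes to Tessa's issue by representation.
The 1/4 is divided into 2 equal shares of 1/8 among George, Charles.
George is living and takes 1/8.
Charles is living and takes 1/8.
Harriet is living and takes 1/4.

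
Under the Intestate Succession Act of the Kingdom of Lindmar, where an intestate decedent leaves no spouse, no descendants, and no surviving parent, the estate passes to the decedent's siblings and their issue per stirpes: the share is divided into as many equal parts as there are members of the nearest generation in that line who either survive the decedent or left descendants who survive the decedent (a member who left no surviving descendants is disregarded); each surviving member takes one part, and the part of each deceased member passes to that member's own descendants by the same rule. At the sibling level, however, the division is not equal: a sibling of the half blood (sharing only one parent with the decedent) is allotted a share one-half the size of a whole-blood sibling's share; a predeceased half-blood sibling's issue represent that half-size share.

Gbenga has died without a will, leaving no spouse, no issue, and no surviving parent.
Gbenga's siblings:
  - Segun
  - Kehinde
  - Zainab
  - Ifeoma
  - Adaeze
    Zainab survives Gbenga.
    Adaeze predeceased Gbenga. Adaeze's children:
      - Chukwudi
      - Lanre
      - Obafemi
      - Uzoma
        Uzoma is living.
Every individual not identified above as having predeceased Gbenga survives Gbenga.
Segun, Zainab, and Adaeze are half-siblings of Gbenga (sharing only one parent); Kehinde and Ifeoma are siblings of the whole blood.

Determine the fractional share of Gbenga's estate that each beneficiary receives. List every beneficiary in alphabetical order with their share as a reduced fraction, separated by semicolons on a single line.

No spouse, descendants, or parent survives, so the estate passes to Gbenga's siblings per stirpes.
Half-blood siblings count for one-half the weight of whole-blood siblings at the initial division.
Dividing 1 in proportion to weights (total weight 7/2): Segun (weight 1/2) → 1/7; Kehinde (weight 1) → 2/7; Zainab (weight 1/2) → 1/7; Ifeoma (weight 1) → 2/7; Adaeze (weight 1/2) → 1/7.
Segun is living and takes 1/7.
Kehinde is living and takes 2/7.
Zainab is living and takes 1/7.
Ifeoma is living and takes 2/7.
Adaeze predeceased; the 1/7 allotted to Adaeze's branch passes to Adaeze's issue by representation.
The 1/7 is divided into 4 equal shares of 1/28 among Chukwudi, Lanre, Obafemi, Uzoma.
Chukwudi is living and takes 1/28.
Lanre is living and takes 1/28.
Obafemi is living and takes 1/28.
Uzoma is living and takes 1/28.

Chukwudi 1/28; Ifeoma 2/7; Kehinde 2/7; Lanre 1/28; Obafemi 1/28; Segun 1/7; Uzoma 1/28; Zainab 1/7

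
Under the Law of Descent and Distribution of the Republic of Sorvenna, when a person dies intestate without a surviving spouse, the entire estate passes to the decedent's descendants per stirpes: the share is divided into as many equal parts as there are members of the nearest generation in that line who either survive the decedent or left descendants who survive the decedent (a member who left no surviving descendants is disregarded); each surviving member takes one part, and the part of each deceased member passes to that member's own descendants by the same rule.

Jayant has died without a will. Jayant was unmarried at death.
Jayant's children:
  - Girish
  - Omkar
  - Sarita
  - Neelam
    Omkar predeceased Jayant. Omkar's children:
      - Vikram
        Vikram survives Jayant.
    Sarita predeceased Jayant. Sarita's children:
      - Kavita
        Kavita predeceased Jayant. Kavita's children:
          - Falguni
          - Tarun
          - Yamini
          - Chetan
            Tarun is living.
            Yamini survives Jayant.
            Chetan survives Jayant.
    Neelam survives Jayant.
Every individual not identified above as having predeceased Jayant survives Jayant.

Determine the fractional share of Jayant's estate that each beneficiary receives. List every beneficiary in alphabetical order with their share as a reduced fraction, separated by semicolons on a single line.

There is no surviving spouse, so the entire estate passes to Jayant's descendants per stirpes.
The estate is divided into 4 equal shares of 1/4 among Girish, Omkar, Sarita, Neelam.
Girish is living and takes 1/4.
Omkar predeceased; the 1/4 allotted to Omkar's branch passes to Omkar's issue by representation.
Vikram is the sole taker at this level and receives the full 1/4.
Sarita predeceased; the 1/4 allotted to Sarita's branch passes to Sarita's issue by representation.
Kavita's line is the sole branch at this level, so the full 1/4 passes to Kavita's issue by representation.
The 1/4 is divided into 4 equal shares of 1/16 among Falguni, Tarun, Yamini, Chetan.
Falguni is living and takes 1/16.
Tarun is living and takes 1/16.
Yamini is living and takes 1/16.
Chetan is living and takes 1/16.
Neelam is living and takes 1/4.

Chetan 1/16; Falguni 1/16; Girish 1/4; Neelam 1/4; Tarun 1/16; Vikram 1/4; Yamini 1/16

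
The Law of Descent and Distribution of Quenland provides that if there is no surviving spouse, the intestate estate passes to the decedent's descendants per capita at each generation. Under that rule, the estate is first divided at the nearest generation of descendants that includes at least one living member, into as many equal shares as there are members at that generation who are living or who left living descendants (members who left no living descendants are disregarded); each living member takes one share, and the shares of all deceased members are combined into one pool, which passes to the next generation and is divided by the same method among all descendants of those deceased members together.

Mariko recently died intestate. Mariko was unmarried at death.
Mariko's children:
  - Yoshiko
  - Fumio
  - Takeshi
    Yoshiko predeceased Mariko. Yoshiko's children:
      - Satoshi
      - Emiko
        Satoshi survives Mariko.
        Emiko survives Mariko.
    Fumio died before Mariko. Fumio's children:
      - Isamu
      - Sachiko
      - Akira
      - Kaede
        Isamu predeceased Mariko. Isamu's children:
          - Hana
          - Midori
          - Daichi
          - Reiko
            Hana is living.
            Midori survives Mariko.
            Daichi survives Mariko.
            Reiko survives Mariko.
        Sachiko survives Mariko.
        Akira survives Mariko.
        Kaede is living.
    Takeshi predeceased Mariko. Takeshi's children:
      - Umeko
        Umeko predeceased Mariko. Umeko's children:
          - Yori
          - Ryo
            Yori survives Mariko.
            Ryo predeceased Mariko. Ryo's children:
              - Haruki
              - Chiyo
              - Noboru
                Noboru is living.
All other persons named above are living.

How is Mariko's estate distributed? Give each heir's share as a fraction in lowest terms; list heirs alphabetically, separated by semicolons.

There is no surviving spouse, so the entire estate passes to Mariko's descendants per capita at each generation.
No one at generation 1 (Yoshiko, Fumio, Takeshi) is living; moving to the next generation.
At generation 2 (Satoshi, Emiko, Isamu, Sachiko, Akira, Kaede, Umeko) there are 7 shares of (1)/7 = 1/7 each.
Living: Satoshi, Emiko, Sachiko, Akira, and Kaede — each takes 1/7.
Deceased: Isamu and Umeko. Their combined 2/7 is pooled and carried to generation 3.
At generation 3 (Hana, Midori, Daichi, Reiko, Yori, Ryo) there are 6 shares of (2/7)/6 = 1/21 each.
Living: Hana, Midori, Daichi, Reiko, and Yori — each takes 1/21.
Deceased: Ryo. That 1/21 share is carried to generation 4.
At generation 4 (Haruki, Chiyo, Noboru) there are 3 shares of (1/21)/3 = 1/63 each.
Living: Haruki, Chiyo, and Noboru — each takes 1/63.

Akira 1/7; Chiyo 1/63; Daichi 1/21; Emiko 1/7; Hana 1/21; Haruki 1/63; Kaede 1/7; Midori 1/21; Noboru 1/63; Reiko 1/21; Sachiko 1/7; Satoshi 1/7; Yori 1/21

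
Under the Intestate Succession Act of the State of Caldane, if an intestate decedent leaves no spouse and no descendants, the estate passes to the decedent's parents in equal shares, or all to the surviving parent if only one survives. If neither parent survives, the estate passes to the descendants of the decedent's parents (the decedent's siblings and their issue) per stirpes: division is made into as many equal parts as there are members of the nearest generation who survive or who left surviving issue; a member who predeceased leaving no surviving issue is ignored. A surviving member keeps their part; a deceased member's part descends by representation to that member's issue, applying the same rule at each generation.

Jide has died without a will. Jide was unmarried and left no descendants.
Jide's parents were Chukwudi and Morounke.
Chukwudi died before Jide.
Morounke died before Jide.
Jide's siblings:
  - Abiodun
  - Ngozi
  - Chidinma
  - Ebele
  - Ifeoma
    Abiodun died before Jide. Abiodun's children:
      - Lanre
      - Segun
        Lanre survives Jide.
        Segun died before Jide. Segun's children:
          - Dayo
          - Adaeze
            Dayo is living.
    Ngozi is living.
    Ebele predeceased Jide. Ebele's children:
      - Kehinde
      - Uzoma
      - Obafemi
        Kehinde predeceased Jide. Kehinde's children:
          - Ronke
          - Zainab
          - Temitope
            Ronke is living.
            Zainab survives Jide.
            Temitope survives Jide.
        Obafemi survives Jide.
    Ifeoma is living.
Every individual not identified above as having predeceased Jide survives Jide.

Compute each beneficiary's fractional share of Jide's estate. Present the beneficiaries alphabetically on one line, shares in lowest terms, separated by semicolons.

Neither parent survives and there are no descendants, so the estate passes to Jide's siblings and their issue per stirpes.
The estate is divided into 5 equal shares of 1/5 among Abiodun, Ngozi, Chidinma, Ebele, Ifeoma.
Abiodun predeceased; the 1/5 allotted to Abiodun's branch passes to Abiodun's issue by representation.
The 1/5 is divided into 2 equal shares of 1/10 among Lanre, Segun.
Lanre is living and takes 1/10.
Segun predeceased; the 1/10 allotted to Segun's branch passes to Segun's issue by representation.
The 1/10 is divided into 2 equal shares of 1/20 among Dayo, Adaeze.
Dayo is living and takes 1/20.
Adaeze is living and takes 1/20.
Ngozi is living and takes 1/5.
Chidinma is living and takes 1/5.
Ebele predeceased; the 1/5 allotted to Ebele's branch passes to Ebele's issue by representation.
The 1/5 is divided into 3 equal shares of 1/15 among Kehinde, Uzoma, Obafemi.
Kehinde predeceased; the 1/15 allotted to Kehinde's branch passes to Kehinde's issue by representation.
The 1/15 is divided into 3 equal shares of 1/45 among Ronke, Zainab, Temitope.
Ronke is living and takes 1/45.
Zainab is living and takes 1/45.
Temitope is living and takes 1/45.
Uzoma is living and takes 1/15.
Obafemi is living and takes 1/15.
Ifeoma is living and takes 1/5.

Adaeze 1/20; Chidinma 1/5; Dayo 1/20; Ifeoma 1/5; Lanre 1/10; Ngozi 1/5; Obafemi 1/15; Ronke 1/45; Temitope 1/45; Uzoma 1/15; Zainab 1/45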